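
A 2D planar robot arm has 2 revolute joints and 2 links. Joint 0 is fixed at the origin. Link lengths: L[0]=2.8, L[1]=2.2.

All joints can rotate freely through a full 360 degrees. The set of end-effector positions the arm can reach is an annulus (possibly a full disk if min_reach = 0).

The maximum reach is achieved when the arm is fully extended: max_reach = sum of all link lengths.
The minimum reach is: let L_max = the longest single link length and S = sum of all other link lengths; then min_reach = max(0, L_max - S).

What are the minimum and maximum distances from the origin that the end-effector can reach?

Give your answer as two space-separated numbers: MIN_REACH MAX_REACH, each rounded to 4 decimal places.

Answer: 0.6000 5.0000

Derivation:
Link lengths: [2.8, 2.2]
max_reach = 2.8 + 2.2 = 5
L_max = max([2.8, 2.2]) = 2.8
S (sum of others) = 5 - 2.8 = 2.2
min_reach = max(0, 2.8 - 2.2) = max(0, 0.6) = 0.6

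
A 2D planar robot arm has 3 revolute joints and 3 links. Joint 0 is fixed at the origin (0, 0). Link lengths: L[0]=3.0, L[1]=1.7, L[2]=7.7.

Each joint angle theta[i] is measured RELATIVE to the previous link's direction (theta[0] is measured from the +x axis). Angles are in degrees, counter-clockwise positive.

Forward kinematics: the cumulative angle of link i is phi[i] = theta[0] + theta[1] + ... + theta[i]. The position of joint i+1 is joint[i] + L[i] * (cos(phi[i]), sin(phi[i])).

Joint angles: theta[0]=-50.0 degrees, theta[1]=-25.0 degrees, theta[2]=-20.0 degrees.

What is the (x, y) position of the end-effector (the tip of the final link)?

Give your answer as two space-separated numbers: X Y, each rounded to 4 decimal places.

joint[0] = (0.0000, 0.0000)  (base)
link 0: phi[0] = -50 = -50 deg
  cos(-50 deg) = 0.6428, sin(-50 deg) = -0.7660
  joint[1] = (0.0000, 0.0000) + 3 * (0.6428, -0.7660) = (0.0000 + 1.9284, 0.0000 + -2.2981) = (1.9284, -2.2981)
link 1: phi[1] = -50 + -25 = -75 deg
  cos(-75 deg) = 0.2588, sin(-75 deg) = -0.9659
  joint[2] = (1.9284, -2.2981) + 1.7 * (0.2588, -0.9659) = (1.9284 + 0.4400, -2.2981 + -1.6421) = (2.3684, -3.9402)
link 2: phi[2] = -50 + -25 + -20 = -95 deg
  cos(-95 deg) = -0.0872, sin(-95 deg) = -0.9962
  joint[3] = (2.3684, -3.9402) + 7.7 * (-0.0872, -0.9962) = (2.3684 + -0.6711, -3.9402 + -7.6707) = (1.6973, -11.6109)
End effector: (1.6973, -11.6109)

Answer: 1.6973 -11.6109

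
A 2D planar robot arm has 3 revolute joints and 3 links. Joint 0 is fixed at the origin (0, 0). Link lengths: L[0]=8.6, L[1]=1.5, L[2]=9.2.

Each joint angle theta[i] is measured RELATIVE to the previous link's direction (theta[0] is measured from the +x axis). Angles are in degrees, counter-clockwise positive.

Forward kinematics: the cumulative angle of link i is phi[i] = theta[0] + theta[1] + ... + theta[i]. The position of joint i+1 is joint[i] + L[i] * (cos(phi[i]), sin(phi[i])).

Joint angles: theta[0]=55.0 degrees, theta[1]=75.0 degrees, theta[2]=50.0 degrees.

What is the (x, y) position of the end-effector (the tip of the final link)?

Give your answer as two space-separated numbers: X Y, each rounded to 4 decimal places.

joint[0] = (0.0000, 0.0000)  (base)
link 0: phi[0] = 55 = 55 deg
  cos(55 deg) = 0.5736, sin(55 deg) = 0.8192
  joint[1] = (0.0000, 0.0000) + 8.6 * (0.5736, 0.8192) = (0.0000 + 4.9328, 0.0000 + 7.0447) = (4.9328, 7.0447)
link 1: phi[1] = 55 + 75 = 130 deg
  cos(130 deg) = -0.6428, sin(130 deg) = 0.7660
  joint[2] = (4.9328, 7.0447) + 1.5 * (-0.6428, 0.7660) = (4.9328 + -0.9642, 7.0447 + 1.1491) = (3.9686, 8.1938)
link 2: phi[2] = 55 + 75 + 50 = 180 deg
  cos(180 deg) = -1.0000, sin(180 deg) = 0.0000
  joint[3] = (3.9686, 8.1938) + 9.2 * (-1.0000, 0.0000) = (3.9686 + -9.2000, 8.1938 + 0.0000) = (-5.2314, 8.1938)
End effector: (-5.2314, 8.1938)

Answer: -5.2314 8.1938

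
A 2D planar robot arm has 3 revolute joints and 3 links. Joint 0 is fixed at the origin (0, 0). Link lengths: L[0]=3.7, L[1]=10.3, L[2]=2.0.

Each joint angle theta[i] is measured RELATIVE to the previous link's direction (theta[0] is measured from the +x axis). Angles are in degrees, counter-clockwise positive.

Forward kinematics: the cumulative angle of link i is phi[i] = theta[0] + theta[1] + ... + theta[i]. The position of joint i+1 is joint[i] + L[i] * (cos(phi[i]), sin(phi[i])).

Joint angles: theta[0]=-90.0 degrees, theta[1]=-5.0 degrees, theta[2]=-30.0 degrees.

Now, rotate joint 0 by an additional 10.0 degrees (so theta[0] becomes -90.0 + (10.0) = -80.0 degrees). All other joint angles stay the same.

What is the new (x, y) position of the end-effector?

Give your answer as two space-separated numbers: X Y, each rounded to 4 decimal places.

Answer: 0.6950 -15.7172

Derivation:
joint[0] = (0.0000, 0.0000)  (base)
link 0: phi[0] = -80 = -80 deg
  cos(-80 deg) = 0.1736, sin(-80 deg) = -0.9848
  joint[1] = (0.0000, 0.0000) + 3.7 * (0.1736, -0.9848) = (0.0000 + 0.6425, 0.0000 + -3.6438) = (0.6425, -3.6438)
link 1: phi[1] = -80 + -5 = -85 deg
  cos(-85 deg) = 0.0872, sin(-85 deg) = -0.9962
  joint[2] = (0.6425, -3.6438) + 10.3 * (0.0872, -0.9962) = (0.6425 + 0.8977, -3.6438 + -10.2608) = (1.5402, -13.9046)
link 2: phi[2] = -80 + -5 + -30 = -115 deg
  cos(-115 deg) = -0.4226, sin(-115 deg) = -0.9063
  joint[3] = (1.5402, -13.9046) + 2 * (-0.4226, -0.9063) = (1.5402 + -0.8452, -13.9046 + -1.8126) = (0.6950, -15.7172)
End effector: (0.6950, -15.7172)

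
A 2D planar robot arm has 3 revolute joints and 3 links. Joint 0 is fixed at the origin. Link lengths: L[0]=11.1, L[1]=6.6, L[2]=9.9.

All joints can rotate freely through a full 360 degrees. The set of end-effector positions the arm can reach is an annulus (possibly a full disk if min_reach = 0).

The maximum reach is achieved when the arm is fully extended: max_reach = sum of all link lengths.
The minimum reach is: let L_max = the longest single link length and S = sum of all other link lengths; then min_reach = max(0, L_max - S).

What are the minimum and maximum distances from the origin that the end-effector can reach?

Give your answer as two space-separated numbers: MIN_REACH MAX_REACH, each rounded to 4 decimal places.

Link lengths: [11.1, 6.6, 9.9]
max_reach = 11.1 + 6.6 + 9.9 = 27.6
L_max = max([11.1, 6.6, 9.9]) = 11.1
S (sum of others) = 27.6 - 11.1 = 16.5
min_reach = max(0, 11.1 - 16.5) = max(0, -5.4) = 0

Answer: 0.0000 27.6000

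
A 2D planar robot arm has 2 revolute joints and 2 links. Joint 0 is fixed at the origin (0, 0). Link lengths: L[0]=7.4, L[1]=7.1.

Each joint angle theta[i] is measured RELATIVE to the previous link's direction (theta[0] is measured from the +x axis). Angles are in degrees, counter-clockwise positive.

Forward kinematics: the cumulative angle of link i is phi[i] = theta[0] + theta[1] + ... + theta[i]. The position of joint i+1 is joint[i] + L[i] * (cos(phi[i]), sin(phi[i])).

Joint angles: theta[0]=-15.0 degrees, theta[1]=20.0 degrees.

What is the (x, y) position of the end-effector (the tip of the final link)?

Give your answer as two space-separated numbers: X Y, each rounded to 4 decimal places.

Answer: 14.2208 -1.2965

Derivation:
joint[0] = (0.0000, 0.0000)  (base)
link 0: phi[0] = -15 = -15 deg
  cos(-15 deg) = 0.9659, sin(-15 deg) = -0.2588
  joint[1] = (0.0000, 0.0000) + 7.4 * (0.9659, -0.2588) = (0.0000 + 7.1479, 0.0000 + -1.9153) = (7.1479, -1.9153)
link 1: phi[1] = -15 + 20 = 5 deg
  cos(5 deg) = 0.9962, sin(5 deg) = 0.0872
  joint[2] = (7.1479, -1.9153) + 7.1 * (0.9962, 0.0872) = (7.1479 + 7.0730, -1.9153 + 0.6188) = (14.2208, -1.2965)
End effector: (14.2208, -1.2965)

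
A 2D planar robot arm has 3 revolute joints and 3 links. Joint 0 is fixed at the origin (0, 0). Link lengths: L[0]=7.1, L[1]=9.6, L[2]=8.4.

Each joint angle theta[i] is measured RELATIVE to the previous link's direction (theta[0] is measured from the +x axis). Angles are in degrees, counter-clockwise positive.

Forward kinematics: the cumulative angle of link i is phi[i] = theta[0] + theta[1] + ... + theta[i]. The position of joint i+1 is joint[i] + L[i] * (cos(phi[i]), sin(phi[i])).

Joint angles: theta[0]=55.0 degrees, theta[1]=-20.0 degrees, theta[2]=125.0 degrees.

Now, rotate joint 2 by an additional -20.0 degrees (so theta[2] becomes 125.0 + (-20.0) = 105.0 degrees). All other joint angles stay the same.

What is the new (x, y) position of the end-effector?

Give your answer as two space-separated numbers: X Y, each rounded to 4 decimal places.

joint[0] = (0.0000, 0.0000)  (base)
link 0: phi[0] = 55 = 55 deg
  cos(55 deg) = 0.5736, sin(55 deg) = 0.8192
  joint[1] = (0.0000, 0.0000) + 7.1 * (0.5736, 0.8192) = (0.0000 + 4.0724, 0.0000 + 5.8160) = (4.0724, 5.8160)
link 1: phi[1] = 55 + -20 = 35 deg
  cos(35 deg) = 0.8192, sin(35 deg) = 0.5736
  joint[2] = (4.0724, 5.8160) + 9.6 * (0.8192, 0.5736) = (4.0724 + 7.8639, 5.8160 + 5.5063) = (11.9363, 11.3223)
link 2: phi[2] = 55 + -20 + 105 = 140 deg
  cos(140 deg) = -0.7660, sin(140 deg) = 0.6428
  joint[3] = (11.9363, 11.3223) + 8.4 * (-0.7660, 0.6428) = (11.9363 + -6.4348, 11.3223 + 5.3994) = (5.5015, 16.7217)
End effector: (5.5015, 16.7217)

Answer: 5.5015 16.7217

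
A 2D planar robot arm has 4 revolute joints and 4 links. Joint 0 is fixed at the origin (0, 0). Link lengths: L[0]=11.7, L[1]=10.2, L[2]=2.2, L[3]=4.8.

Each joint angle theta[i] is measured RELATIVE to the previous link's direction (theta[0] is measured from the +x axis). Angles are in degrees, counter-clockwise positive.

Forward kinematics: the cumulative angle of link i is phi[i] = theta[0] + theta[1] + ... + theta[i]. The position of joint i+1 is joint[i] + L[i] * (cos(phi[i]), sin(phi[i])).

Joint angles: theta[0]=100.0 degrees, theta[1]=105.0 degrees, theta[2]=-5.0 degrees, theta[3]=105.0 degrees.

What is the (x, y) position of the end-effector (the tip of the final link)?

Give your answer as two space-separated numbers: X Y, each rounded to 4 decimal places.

joint[0] = (0.0000, 0.0000)  (base)
link 0: phi[0] = 100 = 100 deg
  cos(100 deg) = -0.1736, sin(100 deg) = 0.9848
  joint[1] = (0.0000, 0.0000) + 11.7 * (-0.1736, 0.9848) = (0.0000 + -2.0317, 0.0000 + 11.5223) = (-2.0317, 11.5223)
link 1: phi[1] = 100 + 105 = 205 deg
  cos(205 deg) = -0.9063, sin(205 deg) = -0.4226
  joint[2] = (-2.0317, 11.5223) + 10.2 * (-0.9063, -0.4226) = (-2.0317 + -9.2443, 11.5223 + -4.3107) = (-11.2760, 7.2115)
link 2: phi[2] = 100 + 105 + -5 = 200 deg
  cos(200 deg) = -0.9397, sin(200 deg) = -0.3420
  joint[3] = (-11.2760, 7.2115) + 2.2 * (-0.9397, -0.3420) = (-11.2760 + -2.0673, 7.2115 + -0.7524) = (-13.3433, 6.4591)
link 3: phi[3] = 100 + 105 + -5 + 105 = 305 deg
  cos(305 deg) = 0.5736, sin(305 deg) = -0.8192
  joint[4] = (-13.3433, 6.4591) + 4.8 * (0.5736, -0.8192) = (-13.3433 + 2.7532, 6.4591 + -3.9319) = (-10.5902, 2.5272)
End effector: (-10.5902, 2.5272)

Answer: -10.5902 2.5272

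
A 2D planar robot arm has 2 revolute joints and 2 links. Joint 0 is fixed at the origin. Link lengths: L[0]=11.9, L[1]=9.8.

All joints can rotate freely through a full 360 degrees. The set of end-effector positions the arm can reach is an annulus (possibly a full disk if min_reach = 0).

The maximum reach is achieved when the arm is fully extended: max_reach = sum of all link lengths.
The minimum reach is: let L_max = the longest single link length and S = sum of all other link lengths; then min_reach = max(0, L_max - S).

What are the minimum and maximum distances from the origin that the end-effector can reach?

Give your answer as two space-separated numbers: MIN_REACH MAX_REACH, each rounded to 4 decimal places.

Answer: 2.1000 21.7000

Derivation:
Link lengths: [11.9, 9.8]
max_reach = 11.9 + 9.8 = 21.7
L_max = max([11.9, 9.8]) = 11.9
S (sum of others) = 21.7 - 11.9 = 9.8
min_reach = max(0, 11.9 - 9.8) = max(0, 2.1) = 2.1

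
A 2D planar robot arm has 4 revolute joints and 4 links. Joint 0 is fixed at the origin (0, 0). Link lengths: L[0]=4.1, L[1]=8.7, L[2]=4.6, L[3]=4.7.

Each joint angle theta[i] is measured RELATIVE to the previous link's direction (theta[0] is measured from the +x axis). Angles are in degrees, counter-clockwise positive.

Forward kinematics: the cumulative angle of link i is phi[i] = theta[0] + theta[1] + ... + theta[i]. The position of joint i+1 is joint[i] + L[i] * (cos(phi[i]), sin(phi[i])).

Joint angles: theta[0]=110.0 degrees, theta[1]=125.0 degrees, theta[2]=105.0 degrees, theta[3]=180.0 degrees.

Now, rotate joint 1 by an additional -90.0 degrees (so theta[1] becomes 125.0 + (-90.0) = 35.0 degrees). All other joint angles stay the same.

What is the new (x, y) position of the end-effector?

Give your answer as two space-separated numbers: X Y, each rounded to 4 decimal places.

joint[0] = (0.0000, 0.0000)  (base)
link 0: phi[0] = 110 = 110 deg
  cos(110 deg) = -0.3420, sin(110 deg) = 0.9397
  joint[1] = (0.0000, 0.0000) + 4.1 * (-0.3420, 0.9397) = (0.0000 + -1.4023, 0.0000 + 3.8527) = (-1.4023, 3.8527)
link 1: phi[1] = 110 + 35 = 145 deg
  cos(145 deg) = -0.8192, sin(145 deg) = 0.5736
  joint[2] = (-1.4023, 3.8527) + 8.7 * (-0.8192, 0.5736) = (-1.4023 + -7.1266, 3.8527 + 4.9901) = (-8.5289, 8.8429)
link 2: phi[2] = 110 + 35 + 105 = 250 deg
  cos(250 deg) = -0.3420, sin(250 deg) = -0.9397
  joint[3] = (-8.5289, 8.8429) + 4.6 * (-0.3420, -0.9397) = (-8.5289 + -1.5733, 8.8429 + -4.3226) = (-10.1022, 4.5203)
link 3: phi[3] = 110 + 35 + 105 + 180 = 430 deg
  cos(430 deg) = 0.3420, sin(430 deg) = 0.9397
  joint[4] = (-10.1022, 4.5203) + 4.7 * (0.3420, 0.9397) = (-10.1022 + 1.6075, 4.5203 + 4.4166) = (-8.4947, 8.9368)
End effector: (-8.4947, 8.9368)

Answer: -8.4947 8.9368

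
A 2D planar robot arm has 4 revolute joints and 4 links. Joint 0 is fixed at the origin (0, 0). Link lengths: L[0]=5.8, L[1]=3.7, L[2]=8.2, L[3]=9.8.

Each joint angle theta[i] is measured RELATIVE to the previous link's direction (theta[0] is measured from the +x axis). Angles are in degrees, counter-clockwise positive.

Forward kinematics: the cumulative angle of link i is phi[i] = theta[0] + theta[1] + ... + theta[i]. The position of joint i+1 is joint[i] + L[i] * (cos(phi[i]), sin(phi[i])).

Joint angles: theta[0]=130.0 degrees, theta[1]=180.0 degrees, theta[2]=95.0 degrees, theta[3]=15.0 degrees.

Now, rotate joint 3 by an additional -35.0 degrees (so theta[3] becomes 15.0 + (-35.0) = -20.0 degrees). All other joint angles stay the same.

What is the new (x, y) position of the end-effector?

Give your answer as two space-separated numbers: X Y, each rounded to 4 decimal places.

joint[0] = (0.0000, 0.0000)  (base)
link 0: phi[0] = 130 = 130 deg
  cos(130 deg) = -0.6428, sin(130 deg) = 0.7660
  joint[1] = (0.0000, 0.0000) + 5.8 * (-0.6428, 0.7660) = (0.0000 + -3.7282, 0.0000 + 4.4431) = (-3.7282, 4.4431)
link 1: phi[1] = 130 + 180 = 310 deg
  cos(310 deg) = 0.6428, sin(310 deg) = -0.7660
  joint[2] = (-3.7282, 4.4431) + 3.7 * (0.6428, -0.7660) = (-3.7282 + 2.3783, 4.4431 + -2.8344) = (-1.3499, 1.6087)
link 2: phi[2] = 130 + 180 + 95 = 405 deg
  cos(405 deg) = 0.7071, sin(405 deg) = 0.7071
  joint[3] = (-1.3499, 1.6087) + 8.2 * (0.7071, 0.7071) = (-1.3499 + 5.7983, 1.6087 + 5.7983) = (4.4484, 7.4070)
link 3: phi[3] = 130 + 180 + 95 + -20 = 385 deg
  cos(385 deg) = 0.9063, sin(385 deg) = 0.4226
  joint[4] = (4.4484, 7.4070) + 9.8 * (0.9063, 0.4226) = (4.4484 + 8.8818, 7.4070 + 4.1417) = (13.3302, 11.5486)
End effector: (13.3302, 11.5486)

Answer: 13.3302 11.5486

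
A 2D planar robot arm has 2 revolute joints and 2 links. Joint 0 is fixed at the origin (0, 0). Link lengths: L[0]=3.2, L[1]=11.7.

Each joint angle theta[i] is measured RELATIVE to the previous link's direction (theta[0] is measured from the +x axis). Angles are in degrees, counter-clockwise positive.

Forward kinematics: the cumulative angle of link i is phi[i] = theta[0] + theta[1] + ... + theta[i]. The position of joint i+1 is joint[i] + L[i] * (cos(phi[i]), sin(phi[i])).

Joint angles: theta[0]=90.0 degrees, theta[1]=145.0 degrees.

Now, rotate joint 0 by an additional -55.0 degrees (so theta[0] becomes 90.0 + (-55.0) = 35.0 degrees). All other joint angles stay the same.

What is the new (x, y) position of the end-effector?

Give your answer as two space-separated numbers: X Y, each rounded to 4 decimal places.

joint[0] = (0.0000, 0.0000)  (base)
link 0: phi[0] = 35 = 35 deg
  cos(35 deg) = 0.8192, sin(35 deg) = 0.5736
  joint[1] = (0.0000, 0.0000) + 3.2 * (0.8192, 0.5736) = (0.0000 + 2.6213, 0.0000 + 1.8354) = (2.6213, 1.8354)
link 1: phi[1] = 35 + 145 = 180 deg
  cos(180 deg) = -1.0000, sin(180 deg) = 0.0000
  joint[2] = (2.6213, 1.8354) + 11.7 * (-1.0000, 0.0000) = (2.6213 + -11.7000, 1.8354 + 0.0000) = (-9.0787, 1.8354)
End effector: (-9.0787, 1.8354)

Answer: -9.0787 1.8354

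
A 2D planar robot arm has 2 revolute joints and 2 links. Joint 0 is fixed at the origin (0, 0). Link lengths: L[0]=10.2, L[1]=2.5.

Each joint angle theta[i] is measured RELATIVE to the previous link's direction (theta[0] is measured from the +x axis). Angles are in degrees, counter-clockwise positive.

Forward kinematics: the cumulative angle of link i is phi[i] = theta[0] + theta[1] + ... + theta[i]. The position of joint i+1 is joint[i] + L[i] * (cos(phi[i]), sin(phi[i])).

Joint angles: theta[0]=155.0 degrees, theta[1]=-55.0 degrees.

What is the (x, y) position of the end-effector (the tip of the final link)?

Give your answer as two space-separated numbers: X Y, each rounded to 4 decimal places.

Answer: -9.6785 6.7727

Derivation:
joint[0] = (0.0000, 0.0000)  (base)
link 0: phi[0] = 155 = 155 deg
  cos(155 deg) = -0.9063, sin(155 deg) = 0.4226
  joint[1] = (0.0000, 0.0000) + 10.2 * (-0.9063, 0.4226) = (0.0000 + -9.2443, 0.0000 + 4.3107) = (-9.2443, 4.3107)
link 1: phi[1] = 155 + -55 = 100 deg
  cos(100 deg) = -0.1736, sin(100 deg) = 0.9848
  joint[2] = (-9.2443, 4.3107) + 2.5 * (-0.1736, 0.9848) = (-9.2443 + -0.4341, 4.3107 + 2.4620) = (-9.6785, 6.7727)
End effector: (-9.6785, 6.7727)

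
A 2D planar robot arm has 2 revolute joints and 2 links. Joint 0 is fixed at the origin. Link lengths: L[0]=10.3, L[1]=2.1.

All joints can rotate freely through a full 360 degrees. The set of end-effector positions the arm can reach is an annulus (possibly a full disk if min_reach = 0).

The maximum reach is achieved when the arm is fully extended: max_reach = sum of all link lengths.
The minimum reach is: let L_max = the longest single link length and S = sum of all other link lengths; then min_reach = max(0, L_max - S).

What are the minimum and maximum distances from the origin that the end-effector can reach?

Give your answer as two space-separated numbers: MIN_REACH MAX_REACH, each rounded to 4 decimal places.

Link lengths: [10.3, 2.1]
max_reach = 10.3 + 2.1 = 12.4
L_max = max([10.3, 2.1]) = 10.3
S (sum of others) = 12.4 - 10.3 = 2.1
min_reach = max(0, 10.3 - 2.1) = max(0, 8.2) = 8.2

Answer: 8.2000 12.4000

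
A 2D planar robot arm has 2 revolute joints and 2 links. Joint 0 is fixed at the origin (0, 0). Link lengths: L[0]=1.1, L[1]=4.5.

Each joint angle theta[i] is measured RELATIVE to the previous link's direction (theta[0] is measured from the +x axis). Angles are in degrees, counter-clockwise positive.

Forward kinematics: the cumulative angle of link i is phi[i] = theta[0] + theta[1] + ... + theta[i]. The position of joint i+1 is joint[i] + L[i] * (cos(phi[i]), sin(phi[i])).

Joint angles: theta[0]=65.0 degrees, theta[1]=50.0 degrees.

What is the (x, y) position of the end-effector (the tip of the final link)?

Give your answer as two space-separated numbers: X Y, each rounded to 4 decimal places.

joint[0] = (0.0000, 0.0000)  (base)
link 0: phi[0] = 65 = 65 deg
  cos(65 deg) = 0.4226, sin(65 deg) = 0.9063
  joint[1] = (0.0000, 0.0000) + 1.1 * (0.4226, 0.9063) = (0.0000 + 0.4649, 0.0000 + 0.9969) = (0.4649, 0.9969)
link 1: phi[1] = 65 + 50 = 115 deg
  cos(115 deg) = -0.4226, sin(115 deg) = 0.9063
  joint[2] = (0.4649, 0.9969) + 4.5 * (-0.4226, 0.9063) = (0.4649 + -1.9018, 0.9969 + 4.0784) = (-1.4369, 5.0753)
End effector: (-1.4369, 5.0753)

Answer: -1.4369 5.0753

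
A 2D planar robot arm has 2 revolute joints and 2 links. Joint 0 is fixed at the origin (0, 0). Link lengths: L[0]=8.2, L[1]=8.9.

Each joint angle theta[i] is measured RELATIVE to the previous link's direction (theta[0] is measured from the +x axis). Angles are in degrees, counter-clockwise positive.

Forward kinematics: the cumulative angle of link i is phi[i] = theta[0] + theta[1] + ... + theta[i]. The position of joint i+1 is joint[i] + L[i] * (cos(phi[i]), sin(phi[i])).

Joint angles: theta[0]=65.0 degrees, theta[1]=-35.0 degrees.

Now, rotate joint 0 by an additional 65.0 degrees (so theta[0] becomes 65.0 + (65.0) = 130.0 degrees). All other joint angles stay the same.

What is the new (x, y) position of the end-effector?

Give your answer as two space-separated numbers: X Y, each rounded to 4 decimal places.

Answer: -6.0465 15.1477

Derivation:
joint[0] = (0.0000, 0.0000)  (base)
link 0: phi[0] = 130 = 130 deg
  cos(130 deg) = -0.6428, sin(130 deg) = 0.7660
  joint[1] = (0.0000, 0.0000) + 8.2 * (-0.6428, 0.7660) = (0.0000 + -5.2709, 0.0000 + 6.2816) = (-5.2709, 6.2816)
link 1: phi[1] = 130 + -35 = 95 deg
  cos(95 deg) = -0.0872, sin(95 deg) = 0.9962
  joint[2] = (-5.2709, 6.2816) + 8.9 * (-0.0872, 0.9962) = (-5.2709 + -0.7757, 6.2816 + 8.8661) = (-6.0465, 15.1477)
End effector: (-6.0465, 15.1477)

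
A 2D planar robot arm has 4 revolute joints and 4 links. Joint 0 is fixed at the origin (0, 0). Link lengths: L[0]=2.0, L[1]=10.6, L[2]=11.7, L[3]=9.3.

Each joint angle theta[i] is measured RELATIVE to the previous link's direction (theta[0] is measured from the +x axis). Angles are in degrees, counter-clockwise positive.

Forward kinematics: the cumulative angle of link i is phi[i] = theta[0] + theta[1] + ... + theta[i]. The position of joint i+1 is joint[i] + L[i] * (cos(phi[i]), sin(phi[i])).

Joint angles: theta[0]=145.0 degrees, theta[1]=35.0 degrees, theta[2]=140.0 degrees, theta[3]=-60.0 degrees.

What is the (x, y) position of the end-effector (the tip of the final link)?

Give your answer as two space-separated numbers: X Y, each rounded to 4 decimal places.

Answer: -4.8905 -15.5322

Derivation:
joint[0] = (0.0000, 0.0000)  (base)
link 0: phi[0] = 145 = 145 deg
  cos(145 deg) = -0.8192, sin(145 deg) = 0.5736
  joint[1] = (0.0000, 0.0000) + 2 * (-0.8192, 0.5736) = (0.0000 + -1.6383, 0.0000 + 1.1472) = (-1.6383, 1.1472)
link 1: phi[1] = 145 + 35 = 180 deg
  cos(180 deg) = -1.0000, sin(180 deg) = 0.0000
  joint[2] = (-1.6383, 1.1472) + 10.6 * (-1.0000, 0.0000) = (-1.6383 + -10.6000, 1.1472 + 0.0000) = (-12.2383, 1.1472)
link 2: phi[2] = 145 + 35 + 140 = 320 deg
  cos(320 deg) = 0.7660, sin(320 deg) = -0.6428
  joint[3] = (-12.2383, 1.1472) + 11.7 * (0.7660, -0.6428) = (-12.2383 + 8.9627, 1.1472 + -7.5206) = (-3.2756, -6.3735)
link 3: phi[3] = 145 + 35 + 140 + -60 = 260 deg
  cos(260 deg) = -0.1736, sin(260 deg) = -0.9848
  joint[4] = (-3.2756, -6.3735) + 9.3 * (-0.1736, -0.9848) = (-3.2756 + -1.6149, -6.3735 + -9.1587) = (-4.8905, -15.5322)
End effector: (-4.8905, -15.5322)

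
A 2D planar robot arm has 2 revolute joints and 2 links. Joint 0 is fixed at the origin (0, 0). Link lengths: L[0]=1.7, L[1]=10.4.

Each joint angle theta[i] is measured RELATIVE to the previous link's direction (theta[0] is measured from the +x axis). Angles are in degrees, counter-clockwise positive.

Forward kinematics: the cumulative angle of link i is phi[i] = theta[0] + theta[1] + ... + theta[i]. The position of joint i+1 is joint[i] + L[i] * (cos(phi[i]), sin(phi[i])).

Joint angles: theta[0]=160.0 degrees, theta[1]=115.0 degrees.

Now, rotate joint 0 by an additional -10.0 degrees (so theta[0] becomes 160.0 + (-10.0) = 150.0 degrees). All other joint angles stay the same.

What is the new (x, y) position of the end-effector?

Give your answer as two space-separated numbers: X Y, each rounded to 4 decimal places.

Answer: -2.3787 -9.5104

Derivation:
joint[0] = (0.0000, 0.0000)  (base)
link 0: phi[0] = 150 = 150 deg
  cos(150 deg) = -0.8660, sin(150 deg) = 0.5000
  joint[1] = (0.0000, 0.0000) + 1.7 * (-0.8660, 0.5000) = (0.0000 + -1.4722, 0.0000 + 0.8500) = (-1.4722, 0.8500)
link 1: phi[1] = 150 + 115 = 265 deg
  cos(265 deg) = -0.0872, sin(265 deg) = -0.9962
  joint[2] = (-1.4722, 0.8500) + 10.4 * (-0.0872, -0.9962) = (-1.4722 + -0.9064, 0.8500 + -10.3604) = (-2.3787, -9.5104)
End effector: (-2.3787, -9.5104)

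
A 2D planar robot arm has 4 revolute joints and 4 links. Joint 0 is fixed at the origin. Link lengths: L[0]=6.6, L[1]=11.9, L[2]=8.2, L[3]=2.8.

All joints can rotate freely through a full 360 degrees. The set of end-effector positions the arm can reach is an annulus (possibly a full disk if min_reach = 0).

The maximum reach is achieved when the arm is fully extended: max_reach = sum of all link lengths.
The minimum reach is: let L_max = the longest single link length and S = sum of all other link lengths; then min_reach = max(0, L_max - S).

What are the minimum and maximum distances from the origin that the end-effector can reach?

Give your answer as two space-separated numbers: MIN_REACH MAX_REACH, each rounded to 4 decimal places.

Answer: 0.0000 29.5000

Derivation:
Link lengths: [6.6, 11.9, 8.2, 2.8]
max_reach = 6.6 + 11.9 + 8.2 + 2.8 = 29.5
L_max = max([6.6, 11.9, 8.2, 2.8]) = 11.9
S (sum of others) = 29.5 - 11.9 = 17.6
min_reach = max(0, 11.9 - 17.6) = max(0, -5.7) = 0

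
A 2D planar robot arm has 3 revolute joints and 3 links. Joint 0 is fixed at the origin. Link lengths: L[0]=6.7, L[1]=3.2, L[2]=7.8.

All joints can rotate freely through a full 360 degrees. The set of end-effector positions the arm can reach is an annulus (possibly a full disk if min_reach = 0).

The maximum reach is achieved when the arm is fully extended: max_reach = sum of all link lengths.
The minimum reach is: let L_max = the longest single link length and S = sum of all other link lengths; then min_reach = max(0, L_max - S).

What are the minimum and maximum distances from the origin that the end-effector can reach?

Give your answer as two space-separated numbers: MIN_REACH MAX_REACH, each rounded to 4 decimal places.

Answer: 0.0000 17.7000

Derivation:
Link lengths: [6.7, 3.2, 7.8]
max_reach = 6.7 + 3.2 + 7.8 = 17.7
L_max = max([6.7, 3.2, 7.8]) = 7.8
S (sum of others) = 17.7 - 7.8 = 9.9
min_reach = max(0, 7.8 - 9.9) = max(0, -2.1) = 0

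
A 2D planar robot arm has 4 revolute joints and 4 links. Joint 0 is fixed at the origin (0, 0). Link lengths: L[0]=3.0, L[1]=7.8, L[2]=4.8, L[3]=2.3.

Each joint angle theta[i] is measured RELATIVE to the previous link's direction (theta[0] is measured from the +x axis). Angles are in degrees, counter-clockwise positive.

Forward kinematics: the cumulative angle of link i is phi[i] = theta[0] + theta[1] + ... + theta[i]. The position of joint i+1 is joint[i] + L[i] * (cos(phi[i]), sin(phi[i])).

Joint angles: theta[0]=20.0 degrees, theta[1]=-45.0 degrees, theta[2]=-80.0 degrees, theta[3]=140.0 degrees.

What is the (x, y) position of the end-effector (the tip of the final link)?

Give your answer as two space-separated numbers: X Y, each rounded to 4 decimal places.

joint[0] = (0.0000, 0.0000)  (base)
link 0: phi[0] = 20 = 20 deg
  cos(20 deg) = 0.9397, sin(20 deg) = 0.3420
  joint[1] = (0.0000, 0.0000) + 3 * (0.9397, 0.3420) = (0.0000 + 2.8191, 0.0000 + 1.0261) = (2.8191, 1.0261)
link 1: phi[1] = 20 + -45 = -25 deg
  cos(-25 deg) = 0.9063, sin(-25 deg) = -0.4226
  joint[2] = (2.8191, 1.0261) + 7.8 * (0.9063, -0.4226) = (2.8191 + 7.0692, 1.0261 + -3.2964) = (9.8883, -2.2704)
link 2: phi[2] = 20 + -45 + -80 = -105 deg
  cos(-105 deg) = -0.2588, sin(-105 deg) = -0.9659
  joint[3] = (9.8883, -2.2704) + 4.8 * (-0.2588, -0.9659) = (9.8883 + -1.2423, -2.2704 + -4.6364) = (8.6459, -6.9068)
link 3: phi[3] = 20 + -45 + -80 + 140 = 35 deg
  cos(35 deg) = 0.8192, sin(35 deg) = 0.5736
  joint[4] = (8.6459, -6.9068) + 2.3 * (0.8192, 0.5736) = (8.6459 + 1.8840, -6.9068 + 1.3192) = (10.5300, -5.5876)
End effector: (10.5300, -5.5876)

Answer: 10.5300 -5.5876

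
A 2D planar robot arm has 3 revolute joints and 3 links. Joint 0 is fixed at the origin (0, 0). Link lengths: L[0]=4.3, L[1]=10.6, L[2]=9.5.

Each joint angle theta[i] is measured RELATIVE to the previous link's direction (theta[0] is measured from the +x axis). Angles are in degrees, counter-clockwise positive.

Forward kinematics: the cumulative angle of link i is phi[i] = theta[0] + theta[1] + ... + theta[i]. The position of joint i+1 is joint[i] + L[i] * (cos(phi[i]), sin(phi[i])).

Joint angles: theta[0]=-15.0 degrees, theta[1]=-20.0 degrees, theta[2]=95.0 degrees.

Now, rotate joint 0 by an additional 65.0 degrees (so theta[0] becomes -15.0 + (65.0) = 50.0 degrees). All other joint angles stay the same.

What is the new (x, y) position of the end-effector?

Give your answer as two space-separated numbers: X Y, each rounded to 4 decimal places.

joint[0] = (0.0000, 0.0000)  (base)
link 0: phi[0] = 50 = 50 deg
  cos(50 deg) = 0.6428, sin(50 deg) = 0.7660
  joint[1] = (0.0000, 0.0000) + 4.3 * (0.6428, 0.7660) = (0.0000 + 2.7640, 0.0000 + 3.2940) = (2.7640, 3.2940)
link 1: phi[1] = 50 + -20 = 30 deg
  cos(30 deg) = 0.8660, sin(30 deg) = 0.5000
  joint[2] = (2.7640, 3.2940) + 10.6 * (0.8660, 0.5000) = (2.7640 + 9.1799, 3.2940 + 5.3000) = (11.9439, 8.5940)
link 2: phi[2] = 50 + -20 + 95 = 125 deg
  cos(125 deg) = -0.5736, sin(125 deg) = 0.8192
  joint[3] = (11.9439, 8.5940) + 9.5 * (-0.5736, 0.8192) = (11.9439 + -5.4490, 8.5940 + 7.7819) = (6.4949, 16.3759)
End effector: (6.4949, 16.3759)

Answer: 6.4949 16.3759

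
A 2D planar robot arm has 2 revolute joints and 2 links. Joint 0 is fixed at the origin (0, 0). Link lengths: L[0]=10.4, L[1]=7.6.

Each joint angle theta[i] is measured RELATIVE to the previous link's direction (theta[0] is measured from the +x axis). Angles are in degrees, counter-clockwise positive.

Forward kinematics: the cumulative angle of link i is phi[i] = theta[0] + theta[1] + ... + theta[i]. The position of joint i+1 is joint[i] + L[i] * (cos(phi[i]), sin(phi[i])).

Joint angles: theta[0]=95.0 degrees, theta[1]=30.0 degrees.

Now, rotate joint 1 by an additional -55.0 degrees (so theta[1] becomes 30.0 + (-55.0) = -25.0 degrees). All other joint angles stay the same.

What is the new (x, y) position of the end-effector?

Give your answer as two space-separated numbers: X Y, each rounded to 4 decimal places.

Answer: 1.6929 17.5021

Derivation:
joint[0] = (0.0000, 0.0000)  (base)
link 0: phi[0] = 95 = 95 deg
  cos(95 deg) = -0.0872, sin(95 deg) = 0.9962
  joint[1] = (0.0000, 0.0000) + 10.4 * (-0.0872, 0.9962) = (0.0000 + -0.9064, 0.0000 + 10.3604) = (-0.9064, 10.3604)
link 1: phi[1] = 95 + -25 = 70 deg
  cos(70 deg) = 0.3420, sin(70 deg) = 0.9397
  joint[2] = (-0.9064, 10.3604) + 7.6 * (0.3420, 0.9397) = (-0.9064 + 2.5994, 10.3604 + 7.1417) = (1.6929, 17.5021)
End effector: (1.6929, 17.5021)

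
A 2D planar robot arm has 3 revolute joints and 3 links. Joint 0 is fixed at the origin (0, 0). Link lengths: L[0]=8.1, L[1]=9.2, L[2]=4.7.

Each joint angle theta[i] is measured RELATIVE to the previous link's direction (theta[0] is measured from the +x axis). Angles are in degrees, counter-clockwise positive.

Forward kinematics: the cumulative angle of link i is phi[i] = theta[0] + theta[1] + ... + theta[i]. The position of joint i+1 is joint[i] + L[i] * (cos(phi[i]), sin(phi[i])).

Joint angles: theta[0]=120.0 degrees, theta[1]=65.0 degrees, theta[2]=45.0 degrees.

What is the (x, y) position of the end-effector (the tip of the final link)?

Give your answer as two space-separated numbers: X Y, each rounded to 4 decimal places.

joint[0] = (0.0000, 0.0000)  (base)
link 0: phi[0] = 120 = 120 deg
  cos(120 deg) = -0.5000, sin(120 deg) = 0.8660
  joint[1] = (0.0000, 0.0000) + 8.1 * (-0.5000, 0.8660) = (0.0000 + -4.0500, 0.0000 + 7.0148) = (-4.0500, 7.0148)
link 1: phi[1] = 120 + 65 = 185 deg
  cos(185 deg) = -0.9962, sin(185 deg) = -0.0872
  joint[2] = (-4.0500, 7.0148) + 9.2 * (-0.9962, -0.0872) = (-4.0500 + -9.1650, 7.0148 + -0.8018) = (-13.2150, 6.2130)
link 2: phi[2] = 120 + 65 + 45 = 230 deg
  cos(230 deg) = -0.6428, sin(230 deg) = -0.7660
  joint[3] = (-13.2150, 6.2130) + 4.7 * (-0.6428, -0.7660) = (-13.2150 + -3.0211, 6.2130 + -3.6004) = (-16.2361, 2.6126)
End effector: (-16.2361, 2.6126)

Answer: -16.2361 2.6126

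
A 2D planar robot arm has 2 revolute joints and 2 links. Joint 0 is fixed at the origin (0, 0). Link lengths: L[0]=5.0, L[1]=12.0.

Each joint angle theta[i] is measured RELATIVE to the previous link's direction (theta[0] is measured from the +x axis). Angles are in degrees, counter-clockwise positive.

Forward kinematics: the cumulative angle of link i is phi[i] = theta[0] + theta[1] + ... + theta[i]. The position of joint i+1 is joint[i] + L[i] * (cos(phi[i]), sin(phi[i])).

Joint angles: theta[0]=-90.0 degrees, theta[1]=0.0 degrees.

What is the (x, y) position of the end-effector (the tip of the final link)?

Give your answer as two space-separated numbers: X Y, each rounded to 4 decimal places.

joint[0] = (0.0000, 0.0000)  (base)
link 0: phi[0] = -90 = -90 deg
  cos(-90 deg) = 0.0000, sin(-90 deg) = -1.0000
  joint[1] = (0.0000, 0.0000) + 5 * (0.0000, -1.0000) = (0.0000 + 0.0000, 0.0000 + -5.0000) = (0.0000, -5.0000)
link 1: phi[1] = -90 + 0 = -90 deg
  cos(-90 deg) = 0.0000, sin(-90 deg) = -1.0000
  joint[2] = (0.0000, -5.0000) + 12 * (0.0000, -1.0000) = (0.0000 + 0.0000, -5.0000 + -12.0000) = (0.0000, -17.0000)
End effector: (0.0000, -17.0000)

Answer: 0.0000 -17.0000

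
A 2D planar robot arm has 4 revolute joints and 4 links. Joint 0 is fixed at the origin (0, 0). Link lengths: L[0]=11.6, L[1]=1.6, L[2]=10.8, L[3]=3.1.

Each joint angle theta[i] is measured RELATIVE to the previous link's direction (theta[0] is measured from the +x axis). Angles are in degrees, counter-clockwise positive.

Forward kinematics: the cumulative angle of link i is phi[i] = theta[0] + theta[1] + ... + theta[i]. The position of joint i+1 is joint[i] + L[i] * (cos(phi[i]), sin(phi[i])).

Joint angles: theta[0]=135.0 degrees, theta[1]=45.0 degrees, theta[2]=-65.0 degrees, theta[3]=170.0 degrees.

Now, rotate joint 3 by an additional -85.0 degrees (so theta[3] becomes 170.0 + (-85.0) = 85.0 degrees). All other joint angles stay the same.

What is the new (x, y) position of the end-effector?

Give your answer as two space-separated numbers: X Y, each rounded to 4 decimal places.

Answer: -17.2798 16.9303

Derivation:
joint[0] = (0.0000, 0.0000)  (base)
link 0: phi[0] = 135 = 135 deg
  cos(135 deg) = -0.7071, sin(135 deg) = 0.7071
  joint[1] = (0.0000, 0.0000) + 11.6 * (-0.7071, 0.7071) = (0.0000 + -8.2024, 0.0000 + 8.2024) = (-8.2024, 8.2024)
link 1: phi[1] = 135 + 45 = 180 deg
  cos(180 deg) = -1.0000, sin(180 deg) = 0.0000
  joint[2] = (-8.2024, 8.2024) + 1.6 * (-1.0000, 0.0000) = (-8.2024 + -1.6000, 8.2024 + 0.0000) = (-9.8024, 8.2024)
link 2: phi[2] = 135 + 45 + -65 = 115 deg
  cos(115 deg) = -0.4226, sin(115 deg) = 0.9063
  joint[3] = (-9.8024, 8.2024) + 10.8 * (-0.4226, 0.9063) = (-9.8024 + -4.5643, 8.2024 + 9.7881) = (-14.3667, 17.9906)
link 3: phi[3] = 135 + 45 + -65 + 85 = 200 deg
  cos(200 deg) = -0.9397, sin(200 deg) = -0.3420
  joint[4] = (-14.3667, 17.9906) + 3.1 * (-0.9397, -0.3420) = (-14.3667 + -2.9130, 17.9906 + -1.0603) = (-17.2798, 16.9303)
End effector: (-17.2798, 16.9303)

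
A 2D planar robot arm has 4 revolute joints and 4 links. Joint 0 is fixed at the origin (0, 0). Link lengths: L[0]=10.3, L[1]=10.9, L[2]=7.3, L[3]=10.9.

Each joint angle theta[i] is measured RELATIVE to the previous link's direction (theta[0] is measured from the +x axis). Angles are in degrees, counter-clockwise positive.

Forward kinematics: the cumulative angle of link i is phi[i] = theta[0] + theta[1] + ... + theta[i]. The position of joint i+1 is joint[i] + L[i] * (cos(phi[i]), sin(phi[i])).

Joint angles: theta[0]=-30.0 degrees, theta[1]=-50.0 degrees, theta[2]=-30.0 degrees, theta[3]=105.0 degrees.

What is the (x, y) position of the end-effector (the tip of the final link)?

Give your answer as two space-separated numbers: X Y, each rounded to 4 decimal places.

Answer: 19.1746 -23.6942

Derivation:
joint[0] = (0.0000, 0.0000)  (base)
link 0: phi[0] = -30 = -30 deg
  cos(-30 deg) = 0.8660, sin(-30 deg) = -0.5000
  joint[1] = (0.0000, 0.0000) + 10.3 * (0.8660, -0.5000) = (0.0000 + 8.9201, 0.0000 + -5.1500) = (8.9201, -5.1500)
link 1: phi[1] = -30 + -50 = -80 deg
  cos(-80 deg) = 0.1736, sin(-80 deg) = -0.9848
  joint[2] = (8.9201, -5.1500) + 10.9 * (0.1736, -0.9848) = (8.9201 + 1.8928, -5.1500 + -10.7344) = (10.8128, -15.8844)
link 2: phi[2] = -30 + -50 + -30 = -110 deg
  cos(-110 deg) = -0.3420, sin(-110 deg) = -0.9397
  joint[3] = (10.8128, -15.8844) + 7.3 * (-0.3420, -0.9397) = (10.8128 + -2.4967, -15.8844 + -6.8598) = (8.3161, -22.7442)
link 3: phi[3] = -30 + -50 + -30 + 105 = -5 deg
  cos(-5 deg) = 0.9962, sin(-5 deg) = -0.0872
  joint[4] = (8.3161, -22.7442) + 10.9 * (0.9962, -0.0872) = (8.3161 + 10.8585, -22.7442 + -0.9500) = (19.1746, -23.6942)
End effector: (19.1746, -23.6942)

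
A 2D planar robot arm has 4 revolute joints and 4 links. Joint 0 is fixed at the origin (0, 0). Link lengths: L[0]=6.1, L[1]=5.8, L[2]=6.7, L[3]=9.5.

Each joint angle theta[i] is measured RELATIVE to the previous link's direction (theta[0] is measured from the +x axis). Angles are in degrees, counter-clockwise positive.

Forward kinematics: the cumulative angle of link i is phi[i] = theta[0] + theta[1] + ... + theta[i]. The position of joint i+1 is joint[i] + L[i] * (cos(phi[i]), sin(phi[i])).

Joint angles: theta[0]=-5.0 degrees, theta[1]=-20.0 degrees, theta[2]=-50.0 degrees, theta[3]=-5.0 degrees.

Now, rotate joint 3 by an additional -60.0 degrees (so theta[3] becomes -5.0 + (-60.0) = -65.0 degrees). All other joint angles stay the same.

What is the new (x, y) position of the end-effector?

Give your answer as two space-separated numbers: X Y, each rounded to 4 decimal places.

joint[0] = (0.0000, 0.0000)  (base)
link 0: phi[0] = -5 = -5 deg
  cos(-5 deg) = 0.9962, sin(-5 deg) = -0.0872
  joint[1] = (0.0000, 0.0000) + 6.1 * (0.9962, -0.0872) = (0.0000 + 6.0768, 0.0000 + -0.5317) = (6.0768, -0.5317)
link 1: phi[1] = -5 + -20 = -25 deg
  cos(-25 deg) = 0.9063, sin(-25 deg) = -0.4226
  joint[2] = (6.0768, -0.5317) + 5.8 * (0.9063, -0.4226) = (6.0768 + 5.2566, -0.5317 + -2.4512) = (11.3334, -2.9828)
link 2: phi[2] = -5 + -20 + -50 = -75 deg
  cos(-75 deg) = 0.2588, sin(-75 deg) = -0.9659
  joint[3] = (11.3334, -2.9828) + 6.7 * (0.2588, -0.9659) = (11.3334 + 1.7341, -2.9828 + -6.4717) = (13.0675, -9.4545)
link 3: phi[3] = -5 + -20 + -50 + -65 = -140 deg
  cos(-140 deg) = -0.7660, sin(-140 deg) = -0.6428
  joint[4] = (13.0675, -9.4545) + 9.5 * (-0.7660, -0.6428) = (13.0675 + -7.2774, -9.4545 + -6.1065) = (5.7900, -15.5610)
End effector: (5.7900, -15.5610)

Answer: 5.7900 -15.5610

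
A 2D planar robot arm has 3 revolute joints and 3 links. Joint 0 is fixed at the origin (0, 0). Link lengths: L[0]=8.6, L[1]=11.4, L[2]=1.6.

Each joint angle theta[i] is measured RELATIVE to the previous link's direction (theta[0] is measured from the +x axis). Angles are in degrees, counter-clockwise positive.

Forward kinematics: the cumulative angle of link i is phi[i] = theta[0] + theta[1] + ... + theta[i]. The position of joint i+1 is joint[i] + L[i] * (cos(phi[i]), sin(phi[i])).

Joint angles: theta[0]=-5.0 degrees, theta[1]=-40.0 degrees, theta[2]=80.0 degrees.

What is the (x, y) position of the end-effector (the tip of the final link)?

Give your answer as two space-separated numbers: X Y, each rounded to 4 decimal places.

Answer: 17.9389 -7.8928

Derivation:
joint[0] = (0.0000, 0.0000)  (base)
link 0: phi[0] = -5 = -5 deg
  cos(-5 deg) = 0.9962, sin(-5 deg) = -0.0872
  joint[1] = (0.0000, 0.0000) + 8.6 * (0.9962, -0.0872) = (0.0000 + 8.5673, 0.0000 + -0.7495) = (8.5673, -0.7495)
link 1: phi[1] = -5 + -40 = -45 deg
  cos(-45 deg) = 0.7071, sin(-45 deg) = -0.7071
  joint[2] = (8.5673, -0.7495) + 11.4 * (0.7071, -0.7071) = (8.5673 + 8.0610, -0.7495 + -8.0610) = (16.6283, -8.8106)
link 2: phi[2] = -5 + -40 + 80 = 35 deg
  cos(35 deg) = 0.8192, sin(35 deg) = 0.5736
  joint[3] = (16.6283, -8.8106) + 1.6 * (0.8192, 0.5736) = (16.6283 + 1.3106, -8.8106 + 0.9177) = (17.9389, -7.8928)
End effector: (17.9389, -7.8928)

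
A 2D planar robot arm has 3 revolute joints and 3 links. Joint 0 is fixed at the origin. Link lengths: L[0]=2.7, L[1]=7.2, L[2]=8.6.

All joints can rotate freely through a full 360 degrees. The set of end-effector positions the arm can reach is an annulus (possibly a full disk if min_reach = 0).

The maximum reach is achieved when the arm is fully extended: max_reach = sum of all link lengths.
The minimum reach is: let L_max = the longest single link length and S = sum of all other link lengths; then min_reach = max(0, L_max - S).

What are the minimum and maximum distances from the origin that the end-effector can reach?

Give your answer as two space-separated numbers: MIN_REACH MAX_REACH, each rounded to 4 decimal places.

Link lengths: [2.7, 7.2, 8.6]
max_reach = 2.7 + 7.2 + 8.6 = 18.5
L_max = max([2.7, 7.2, 8.6]) = 8.6
S (sum of others) = 18.5 - 8.6 = 9.9
min_reach = max(0, 8.6 - 9.9) = max(0, -1.3) = 0

Answer: 0.0000 18.5000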